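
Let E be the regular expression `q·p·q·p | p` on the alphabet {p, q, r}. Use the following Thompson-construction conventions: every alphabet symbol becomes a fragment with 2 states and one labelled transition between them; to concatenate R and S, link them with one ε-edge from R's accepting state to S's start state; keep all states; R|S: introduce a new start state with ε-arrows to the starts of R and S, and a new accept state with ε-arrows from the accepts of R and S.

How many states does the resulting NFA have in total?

12

Building bottom-up:
Each of the 5 symbol leaves contributes a 2-state fragment.
  q·p·q·p = 8 states
  q·p·q·p | p = 12 states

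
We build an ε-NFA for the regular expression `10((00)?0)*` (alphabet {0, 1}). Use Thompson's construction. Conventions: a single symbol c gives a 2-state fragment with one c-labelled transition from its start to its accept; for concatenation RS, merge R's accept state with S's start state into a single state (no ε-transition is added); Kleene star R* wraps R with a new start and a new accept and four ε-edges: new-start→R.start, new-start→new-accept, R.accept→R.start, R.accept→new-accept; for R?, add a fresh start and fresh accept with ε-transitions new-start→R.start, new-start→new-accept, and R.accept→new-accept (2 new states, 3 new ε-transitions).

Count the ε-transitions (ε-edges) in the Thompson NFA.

7

Recursing over subexpressions:
Each of the 5 symbol leaves contributes 0 ε-transitions.
  00 → 0 ε-transitions
  (00)? → 3 ε-transitions
  (00)?0 → 3 ε-transitions
  ((00)?0)* → 7 ε-transitions
  10((00)?0)* → 7 ε-transitions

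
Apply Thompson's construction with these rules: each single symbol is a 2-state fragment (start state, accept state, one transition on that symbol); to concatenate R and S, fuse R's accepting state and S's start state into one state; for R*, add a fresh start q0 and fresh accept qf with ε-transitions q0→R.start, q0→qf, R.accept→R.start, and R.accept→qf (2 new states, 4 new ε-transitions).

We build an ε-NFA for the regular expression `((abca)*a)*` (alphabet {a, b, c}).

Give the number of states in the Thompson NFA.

Building bottom-up:
Each of the 5 symbol leaves contributes a 2-state fragment.
  abca = 5 states
  (abca)* = 7 states
  (abca)*a = 8 states
  ((abca)*a)* = 10 states

10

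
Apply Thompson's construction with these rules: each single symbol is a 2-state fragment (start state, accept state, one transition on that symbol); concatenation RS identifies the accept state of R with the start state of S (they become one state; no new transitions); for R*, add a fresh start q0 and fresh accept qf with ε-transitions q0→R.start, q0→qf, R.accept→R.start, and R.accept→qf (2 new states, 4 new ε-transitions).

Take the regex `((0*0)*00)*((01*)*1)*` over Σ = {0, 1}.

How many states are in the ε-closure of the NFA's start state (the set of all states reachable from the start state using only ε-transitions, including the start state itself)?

Compute the ε-closure size of each fragment's start state recursively; a symbol fragment's start has no outgoing ε-edge, so its closure is just itself (size 1).
  0* → |closure| = 1 (new start) + 1 (body) + 1 (new accept) = 3
  0*0 → the left operand accepts ε, so the closure extends into the next operand (the shared merged state is already counted); |closure| = 3 + (1−1) = 3
  (0*0)* → the star's fresh start ε-reaches both the body's start and the fresh accept: |closure| = 2 + 3 = 5
  (0*0)*00 → the left operand accepts ε, so the closure extends into the next operand (the shared merged state is already counted); |closure| = 5 + (1−1) = 5
  ((0*0)*00)* → new start has ε-edges to the inner start and to the new accept, so |closure| = 2 + 5 = 7
  1* → the star's fresh start ε-reaches both the body's start and the fresh accept: |closure| = 2 + 1 = 3
  01* → |closure| equals the left operand's closure size = 1 (its accept is not ε-reachable, so the closure stops there)
  (01*)* → new start has ε-edges to the inner start and to the new accept, so |closure| = 2 + 1 = 3
  (01*)*1 → the left operand accepts ε, so the closure extends into the next operand (the shared merged state is already counted); |closure| = 3 + (1−1) = 3
  ((01*)*1)* → |closure| = 1 (new start) + 3 (body) + 1 (new accept) = 5
  ((0*0)*00)*((01*)*1)* → the left operand accepts ε, so the closure extends into the next operand (the shared merged state is already counted); |closure| = 7 + (5−1) = 11

11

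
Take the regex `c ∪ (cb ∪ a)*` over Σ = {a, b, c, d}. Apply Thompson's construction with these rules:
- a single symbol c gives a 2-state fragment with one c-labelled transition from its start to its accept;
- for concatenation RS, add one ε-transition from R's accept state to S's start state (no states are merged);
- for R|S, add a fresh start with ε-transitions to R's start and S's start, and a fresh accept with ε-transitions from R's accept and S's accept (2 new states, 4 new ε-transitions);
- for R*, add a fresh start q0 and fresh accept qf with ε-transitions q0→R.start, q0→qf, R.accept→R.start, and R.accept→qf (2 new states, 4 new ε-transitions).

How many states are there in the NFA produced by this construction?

Recursing over subexpressions:
Each of the 4 symbol leaves contributes a 2-state fragment.
  cb → 4 states
  cb ∪ a → 8 states
  (cb ∪ a)* → 10 states
  c ∪ (cb ∪ a)* → 14 states

14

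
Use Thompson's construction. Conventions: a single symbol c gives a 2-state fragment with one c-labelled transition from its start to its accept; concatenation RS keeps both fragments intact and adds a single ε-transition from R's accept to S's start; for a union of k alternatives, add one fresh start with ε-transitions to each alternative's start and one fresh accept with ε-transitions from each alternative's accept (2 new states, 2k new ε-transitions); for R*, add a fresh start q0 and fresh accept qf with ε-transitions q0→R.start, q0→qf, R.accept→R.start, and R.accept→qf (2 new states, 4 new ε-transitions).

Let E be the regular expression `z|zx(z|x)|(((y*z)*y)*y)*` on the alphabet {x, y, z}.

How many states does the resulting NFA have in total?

30

Bottom-up over the parse tree:
Each of the 9 symbol leaves contributes a 2-state fragment.
  z|x — 6 states
  zx(z|x) — 10 states
  y* — 4 states
  y*z — 6 states
  (y*z)* — 8 states
  (y*z)*y — 10 states
  ((y*z)*y)* — 12 states
  ((y*z)*y)*y — 14 states
  (((y*z)*y)*y)* — 16 states
  z|zx(z|x)|(((y*z)*y)*y)* — 30 states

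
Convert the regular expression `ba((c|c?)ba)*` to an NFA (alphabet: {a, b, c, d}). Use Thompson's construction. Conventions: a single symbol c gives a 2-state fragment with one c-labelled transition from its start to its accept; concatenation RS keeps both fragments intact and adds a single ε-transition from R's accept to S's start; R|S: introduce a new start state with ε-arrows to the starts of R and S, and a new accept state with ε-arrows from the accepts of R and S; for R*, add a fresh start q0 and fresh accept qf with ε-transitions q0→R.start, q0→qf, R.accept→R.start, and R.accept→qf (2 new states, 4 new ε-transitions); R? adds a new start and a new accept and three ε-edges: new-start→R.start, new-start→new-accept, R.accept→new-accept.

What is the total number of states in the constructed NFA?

18

By structural recursion:
Each of the 6 symbol leaves contributes a 2-state fragment.
  c? → 4 states
  c|c? → 8 states
  (c|c?)ba → 12 states
  ((c|c?)ba)* → 14 states
  ba((c|c?)ba)* → 18 states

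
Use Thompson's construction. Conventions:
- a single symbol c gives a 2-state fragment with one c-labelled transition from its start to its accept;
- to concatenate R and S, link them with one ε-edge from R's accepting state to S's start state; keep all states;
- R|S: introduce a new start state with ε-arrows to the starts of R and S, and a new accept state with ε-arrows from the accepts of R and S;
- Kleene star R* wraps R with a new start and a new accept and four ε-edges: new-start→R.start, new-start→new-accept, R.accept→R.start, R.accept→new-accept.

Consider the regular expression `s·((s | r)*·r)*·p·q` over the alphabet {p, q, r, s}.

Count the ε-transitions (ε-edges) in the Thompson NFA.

16

Building bottom-up:
Each of the 6 symbol leaves contributes 0 ε-transitions.
  s | r → 4 ε-transitions
  (s | r)* → 8 ε-transitions
  (s | r)*·r → 9 ε-transitions
  ((s | r)*·r)* → 13 ε-transitions
  s·((s | r)*·r)*·p·q → 16 ε-transitions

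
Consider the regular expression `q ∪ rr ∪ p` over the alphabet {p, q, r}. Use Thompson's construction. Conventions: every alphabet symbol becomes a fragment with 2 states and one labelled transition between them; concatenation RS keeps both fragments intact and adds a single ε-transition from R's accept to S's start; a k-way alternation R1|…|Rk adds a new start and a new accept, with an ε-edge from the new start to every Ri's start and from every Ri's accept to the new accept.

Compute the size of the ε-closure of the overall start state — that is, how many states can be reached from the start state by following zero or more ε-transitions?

Compute the ε-closure size of each fragment's start state recursively; a symbol fragment's start has no outgoing ε-edge, so its closure is just itself (size 1).
  rr : |ε-closure| equals the left operand's closure size = 1 (its accept is not ε-reachable, so the closure stops there)
  q ∪ rr ∪ p : |ε-closure| = 1 + 1 + 1 + 1 = 4 (the new accept is not ε-reachable since no branch accepts ε)

4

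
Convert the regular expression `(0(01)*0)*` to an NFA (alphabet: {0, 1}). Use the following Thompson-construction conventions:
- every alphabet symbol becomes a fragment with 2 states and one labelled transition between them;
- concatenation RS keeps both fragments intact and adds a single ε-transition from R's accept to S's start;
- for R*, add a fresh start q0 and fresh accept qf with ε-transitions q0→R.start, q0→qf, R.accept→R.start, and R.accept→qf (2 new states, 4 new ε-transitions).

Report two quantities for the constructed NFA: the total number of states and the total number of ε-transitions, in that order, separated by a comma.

By structural recursion:
Each of the 4 symbol leaves contributes 2 states and 0 ε-transitions.
  01 = 4 states, 1 ε-transition
  (01)* = 6 states, 5 ε-transitions
  0(01)*0 = 10 states, 7 ε-transitions
  (0(01)*0)* = 12 states, 11 ε-transitions

12, 11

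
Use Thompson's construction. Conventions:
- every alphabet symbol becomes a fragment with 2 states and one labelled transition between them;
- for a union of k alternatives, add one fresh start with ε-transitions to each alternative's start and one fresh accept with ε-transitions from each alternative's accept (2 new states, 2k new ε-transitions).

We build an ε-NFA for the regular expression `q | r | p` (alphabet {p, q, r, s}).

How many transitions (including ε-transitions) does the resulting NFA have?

Bottom-up over the parse tree:
Each of the 3 symbol leaves contributes 1 transition (1 symbol, 0 ε).
  q | r | p = 9 transitions (3 symbol, 6 ε)

9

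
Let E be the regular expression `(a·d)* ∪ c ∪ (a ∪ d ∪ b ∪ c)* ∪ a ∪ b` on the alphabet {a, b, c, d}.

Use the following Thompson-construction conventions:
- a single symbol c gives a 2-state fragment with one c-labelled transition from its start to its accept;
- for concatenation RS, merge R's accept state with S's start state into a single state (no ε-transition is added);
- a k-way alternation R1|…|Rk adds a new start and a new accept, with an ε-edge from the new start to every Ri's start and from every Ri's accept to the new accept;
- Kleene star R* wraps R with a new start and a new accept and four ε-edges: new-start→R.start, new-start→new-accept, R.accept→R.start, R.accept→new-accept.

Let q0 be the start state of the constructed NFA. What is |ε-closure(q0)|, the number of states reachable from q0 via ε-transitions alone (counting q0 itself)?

15

Compute the ε-closure size of each fragment's start state recursively; a symbol fragment's start has no outgoing ε-edge, so its closure is just itself (size 1).
  a·d : |closure| equals the left operand's closure size = 1 (its accept is not ε-reachable, so the closure stops there)
  (a·d)* : |closure| = 1 (new start) + 1 (body) + 1 (new accept) = 3
  a ∪ d ∪ b ∪ c : new start ε-reaches every alternative's start; none of them accept ε, so the new accept is not reached: |closure| = 1 + 1 + 1 + 1 + 1 = 5
  (a ∪ d ∪ b ∪ c)* : new start has ε-edges to the inner start and to the new accept, so |closure| = 2 + 5 = 7
  (a·d)* ∪ c ∪ (a ∪ d ∪ b ∪ c)* ∪ a ∪ b : new start ε-reaches every alternative's start; at least one alternative accepts ε, so the union's new accept is reached too: |closure| = 1 + 3 + 1 + 7 + 1 + 1 + 1 = 15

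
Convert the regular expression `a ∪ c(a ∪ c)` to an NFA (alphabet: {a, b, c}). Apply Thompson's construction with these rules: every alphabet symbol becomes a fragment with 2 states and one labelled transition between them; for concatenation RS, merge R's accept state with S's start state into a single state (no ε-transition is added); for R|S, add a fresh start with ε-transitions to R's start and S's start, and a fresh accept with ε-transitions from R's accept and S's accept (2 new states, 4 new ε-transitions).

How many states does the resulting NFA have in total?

11

By structural recursion:
Each of the 4 symbol leaves contributes a 2-state fragment.
  a ∪ c : 6 states
  c(a ∪ c) : 7 states
  a ∪ c(a ∪ c) : 11 states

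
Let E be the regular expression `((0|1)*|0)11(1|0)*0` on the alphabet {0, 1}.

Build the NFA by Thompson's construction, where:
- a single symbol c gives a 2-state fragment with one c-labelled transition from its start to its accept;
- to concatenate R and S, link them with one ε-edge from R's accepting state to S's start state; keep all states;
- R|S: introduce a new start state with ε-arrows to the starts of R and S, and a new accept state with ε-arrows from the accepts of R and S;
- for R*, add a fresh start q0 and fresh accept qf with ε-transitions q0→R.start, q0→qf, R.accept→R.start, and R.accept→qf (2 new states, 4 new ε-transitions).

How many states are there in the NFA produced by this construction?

Per subexpression:
Each of the 8 symbol leaves contributes a 2-state fragment.
  0|1 = 6 states
  (0|1)* = 8 states
  (0|1)*|0 = 12 states
  1|0 = 6 states
  (1|0)* = 8 states
  ((0|1)*|0)11(1|0)*0 = 26 states

26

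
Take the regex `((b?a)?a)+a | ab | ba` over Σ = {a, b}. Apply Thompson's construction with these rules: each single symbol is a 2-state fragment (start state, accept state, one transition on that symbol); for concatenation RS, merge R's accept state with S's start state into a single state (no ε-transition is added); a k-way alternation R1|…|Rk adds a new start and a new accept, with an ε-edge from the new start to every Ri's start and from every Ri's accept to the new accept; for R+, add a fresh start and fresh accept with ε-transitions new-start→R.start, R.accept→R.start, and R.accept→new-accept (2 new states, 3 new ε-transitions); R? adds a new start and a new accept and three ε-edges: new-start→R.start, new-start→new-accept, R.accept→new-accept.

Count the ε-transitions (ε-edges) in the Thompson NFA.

15

Recursing over subexpressions:
Each of the 8 symbol leaves contributes 0 ε-transitions.
  b? → 3 ε-transitions
  b?a → 3 ε-transitions
  (b?a)? → 6 ε-transitions
  (b?a)?a → 6 ε-transitions
  ((b?a)?a)+ → 9 ε-transitions
  ((b?a)?a)+a → 9 ε-transitions
  ab → 0 ε-transitions
  ba → 0 ε-transitions
  ((b?a)?a)+a | ab | ba → 15 ε-transitions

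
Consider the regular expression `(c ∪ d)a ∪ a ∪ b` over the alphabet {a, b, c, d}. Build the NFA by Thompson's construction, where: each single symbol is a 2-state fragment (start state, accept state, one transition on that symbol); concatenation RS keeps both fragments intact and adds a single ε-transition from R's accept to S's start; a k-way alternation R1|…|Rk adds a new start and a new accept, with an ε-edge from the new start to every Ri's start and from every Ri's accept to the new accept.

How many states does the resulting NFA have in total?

Per subexpression:
Each of the 5 symbol leaves contributes a 2-state fragment.
  c ∪ d : 6 states
  (c ∪ d)a : 8 states
  (c ∪ d)a ∪ a ∪ b : 14 states

14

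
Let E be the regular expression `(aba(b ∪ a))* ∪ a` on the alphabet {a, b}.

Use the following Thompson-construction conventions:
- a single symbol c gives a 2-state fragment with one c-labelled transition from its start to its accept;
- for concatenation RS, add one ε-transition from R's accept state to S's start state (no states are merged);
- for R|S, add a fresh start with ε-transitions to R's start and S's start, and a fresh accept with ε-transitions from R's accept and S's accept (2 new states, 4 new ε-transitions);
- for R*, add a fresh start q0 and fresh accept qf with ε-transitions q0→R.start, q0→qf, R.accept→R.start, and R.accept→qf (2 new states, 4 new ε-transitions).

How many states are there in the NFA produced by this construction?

18

Building bottom-up:
Each of the 6 symbol leaves contributes a 2-state fragment.
  b ∪ a → 6 states
  aba(b ∪ a) → 12 states
  (aba(b ∪ a))* → 14 states
  (aba(b ∪ a))* ∪ a → 18 states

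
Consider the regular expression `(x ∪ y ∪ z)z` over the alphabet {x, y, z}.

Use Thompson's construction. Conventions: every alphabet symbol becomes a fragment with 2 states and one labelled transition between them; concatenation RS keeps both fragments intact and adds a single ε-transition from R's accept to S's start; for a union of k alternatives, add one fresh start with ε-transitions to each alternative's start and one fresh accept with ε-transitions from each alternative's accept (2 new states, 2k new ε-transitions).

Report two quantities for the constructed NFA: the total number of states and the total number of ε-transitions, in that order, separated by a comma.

Per subexpression:
Each of the 4 symbol leaves contributes 2 states and 0 ε-transitions.
  x ∪ y ∪ z → 8 states, 6 ε-transitions
  (x ∪ y ∪ z)z → 10 states, 7 ε-transitions

10, 7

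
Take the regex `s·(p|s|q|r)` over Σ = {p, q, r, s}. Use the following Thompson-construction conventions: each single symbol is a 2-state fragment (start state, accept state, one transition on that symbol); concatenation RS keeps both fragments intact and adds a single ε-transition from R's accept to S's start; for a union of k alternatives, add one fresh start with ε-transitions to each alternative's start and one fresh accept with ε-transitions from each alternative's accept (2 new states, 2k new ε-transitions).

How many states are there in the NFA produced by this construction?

12

Recursing over subexpressions:
Each of the 5 symbol leaves contributes a 2-state fragment.
  p|s|q|r : 10 states
  s·(p|s|q|r) : 12 states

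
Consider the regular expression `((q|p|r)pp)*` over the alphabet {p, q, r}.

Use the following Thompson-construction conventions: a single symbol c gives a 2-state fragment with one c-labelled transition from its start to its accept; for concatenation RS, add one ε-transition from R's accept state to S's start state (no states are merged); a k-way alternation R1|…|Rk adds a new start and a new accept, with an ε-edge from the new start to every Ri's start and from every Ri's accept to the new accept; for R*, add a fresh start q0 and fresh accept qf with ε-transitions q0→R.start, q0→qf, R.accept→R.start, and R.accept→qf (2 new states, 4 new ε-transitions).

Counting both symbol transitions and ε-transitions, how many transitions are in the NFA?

By structural recursion:
Each of the 5 symbol leaves contributes 1 transition (1 symbol, 0 ε).
  q|p|r — 9 transitions (3 symbol, 6 ε)
  (q|p|r)pp — 13 transitions (5 symbol, 8 ε)
  ((q|p|r)pp)* — 17 transitions (5 symbol, 12 ε)

17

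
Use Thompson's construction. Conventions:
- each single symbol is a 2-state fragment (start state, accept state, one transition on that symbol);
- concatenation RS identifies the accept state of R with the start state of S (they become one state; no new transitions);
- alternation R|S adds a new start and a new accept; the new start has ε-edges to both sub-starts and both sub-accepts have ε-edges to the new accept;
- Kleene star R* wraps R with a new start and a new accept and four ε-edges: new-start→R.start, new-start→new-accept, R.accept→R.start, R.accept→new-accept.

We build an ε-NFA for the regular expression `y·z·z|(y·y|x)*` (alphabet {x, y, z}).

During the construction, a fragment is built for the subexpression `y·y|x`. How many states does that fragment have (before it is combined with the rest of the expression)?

Fragment for `y·y|x`:
Each of the 3 symbol leaves contributes a 2-state fragment.
  y·y → 3 states
  y·y|x → 7 states

7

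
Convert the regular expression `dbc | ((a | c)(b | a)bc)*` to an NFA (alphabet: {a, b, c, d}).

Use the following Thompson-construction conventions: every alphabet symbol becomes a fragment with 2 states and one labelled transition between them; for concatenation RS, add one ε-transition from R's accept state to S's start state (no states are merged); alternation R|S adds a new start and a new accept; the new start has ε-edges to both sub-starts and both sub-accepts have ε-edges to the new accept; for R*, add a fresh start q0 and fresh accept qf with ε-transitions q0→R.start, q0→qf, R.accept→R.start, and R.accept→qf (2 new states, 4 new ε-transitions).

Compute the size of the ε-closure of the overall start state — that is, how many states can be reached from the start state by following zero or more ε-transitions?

Compute the ε-closure size of each fragment's start state recursively; a symbol fragment's start has no outgoing ε-edge, so its closure is just itself (size 1).
  dbc — same as the first factor's closure: |ε-closure| = 1
  a | c — new start ε-reaches every alternative's start; none of them accept ε, so the new accept is not reached: |ε-closure| = 1 + 1 + 1 = 3
  b | a — |ε-closure| = 1 + 1 + 1 = 3 (the new accept is not ε-reachable since no branch accepts ε)
  (a | c)(b | a)bc — |ε-closure| equals the left operand's closure size = 3 (its accept is not ε-reachable, so the closure stops there)
  ((a | c)(b | a)bc)* — new start has ε-edges to the inner start and to the new accept, so |ε-closure| = 2 + 3 = 5
  dbc | ((a | c)(b | a)bc)* — new start ε-reaches every alternative's start; at least one alternative accepts ε, so the union's new accept is reached too: |ε-closure| = 1 + 1 + 5 + 1 = 8

8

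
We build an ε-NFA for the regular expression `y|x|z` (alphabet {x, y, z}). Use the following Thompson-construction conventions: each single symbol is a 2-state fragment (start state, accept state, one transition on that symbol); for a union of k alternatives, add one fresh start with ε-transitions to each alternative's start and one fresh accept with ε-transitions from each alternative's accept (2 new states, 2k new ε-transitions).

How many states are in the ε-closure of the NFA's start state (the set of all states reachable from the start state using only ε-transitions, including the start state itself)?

4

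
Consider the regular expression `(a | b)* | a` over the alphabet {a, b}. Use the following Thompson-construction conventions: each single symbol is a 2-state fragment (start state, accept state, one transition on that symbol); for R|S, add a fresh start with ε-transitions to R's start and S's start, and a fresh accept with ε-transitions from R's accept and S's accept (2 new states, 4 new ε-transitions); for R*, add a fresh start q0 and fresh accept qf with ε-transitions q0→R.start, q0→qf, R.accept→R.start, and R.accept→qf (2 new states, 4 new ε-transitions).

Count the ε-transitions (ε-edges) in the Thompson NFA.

Bottom-up over the parse tree:
Each of the 3 symbol leaves contributes 0 ε-transitions.
  a | b : 4 ε-transitions
  (a | b)* : 8 ε-transitions
  (a | b)* | a : 12 ε-transitions

12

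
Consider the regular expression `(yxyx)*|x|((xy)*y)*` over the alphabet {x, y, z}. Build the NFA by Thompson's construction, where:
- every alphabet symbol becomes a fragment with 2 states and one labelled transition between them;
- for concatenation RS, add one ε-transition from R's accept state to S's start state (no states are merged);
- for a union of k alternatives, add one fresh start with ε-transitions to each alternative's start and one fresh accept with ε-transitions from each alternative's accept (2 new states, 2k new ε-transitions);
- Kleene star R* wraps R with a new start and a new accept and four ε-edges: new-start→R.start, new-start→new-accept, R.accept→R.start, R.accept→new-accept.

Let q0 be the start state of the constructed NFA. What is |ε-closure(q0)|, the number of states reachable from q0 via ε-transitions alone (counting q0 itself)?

12

Compute the ε-closure size of each fragment's start state recursively; a symbol fragment's start has no outgoing ε-edge, so its closure is just itself (size 1).
  yxyx → same as the first factor's closure: |closure| = 1
  (yxyx)* → the star's fresh start ε-reaches both the body's start and the fresh accept: |closure| = 2 + 1 = 3
  xy → |closure| equals the left operand's closure size = 1 (its accept is not ε-reachable, so the closure stops there)
  (xy)* → the star's fresh start ε-reaches both the body's start and the fresh accept: |closure| = 2 + 1 = 3
  (xy)*y → the left operand accepts ε, so the closure extends into the next operand (via the concat ε-link); |closure| = 3 + 1 = 4
  ((xy)*y)* → new start has ε-edges to the inner start and to the new accept, so |closure| = 2 + 4 = 6
  (yxyx)*|x|((xy)*y)* → new start ε-reaches every alternative's start; at least one alternative accepts ε, so the union's new accept is reached too: |closure| = 1 + 3 + 1 + 6 + 1 = 12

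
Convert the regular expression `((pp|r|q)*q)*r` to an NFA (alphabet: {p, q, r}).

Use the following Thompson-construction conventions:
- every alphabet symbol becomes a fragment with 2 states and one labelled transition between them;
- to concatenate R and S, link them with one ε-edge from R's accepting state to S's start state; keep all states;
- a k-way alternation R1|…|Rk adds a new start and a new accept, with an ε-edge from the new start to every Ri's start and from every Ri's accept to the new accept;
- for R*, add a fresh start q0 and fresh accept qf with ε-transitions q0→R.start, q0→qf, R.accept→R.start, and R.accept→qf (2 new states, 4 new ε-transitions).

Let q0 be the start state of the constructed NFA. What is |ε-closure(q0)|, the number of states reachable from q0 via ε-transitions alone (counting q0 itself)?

10

Compute the ε-closure size of each fragment's start state recursively; a symbol fragment's start has no outgoing ε-edge, so its closure is just itself (size 1).
  pp → same as the first factor's closure: |ε-closure| = 1
  pp|r|q → |ε-closure| = 1 + 1 + 1 + 1 = 4 (the new accept is not ε-reachable since no branch accepts ε)
  (pp|r|q)* → |ε-closure| = 1 (new start) + 4 (body) + 1 (new accept) = 6
  (pp|r|q)*q → the left operand accepts ε, so the closure extends into the next operand (via the concat ε-link); |ε-closure| = 6 + 1 = 7
  ((pp|r|q)*q)* → new start has ε-edges to the inner start and to the new accept, so |ε-closure| = 2 + 7 = 9
  ((pp|r|q)*q)*r → the left operand accepts ε, so the closure extends into the next operand (via the concat ε-link); |ε-closure| = 9 + 1 = 10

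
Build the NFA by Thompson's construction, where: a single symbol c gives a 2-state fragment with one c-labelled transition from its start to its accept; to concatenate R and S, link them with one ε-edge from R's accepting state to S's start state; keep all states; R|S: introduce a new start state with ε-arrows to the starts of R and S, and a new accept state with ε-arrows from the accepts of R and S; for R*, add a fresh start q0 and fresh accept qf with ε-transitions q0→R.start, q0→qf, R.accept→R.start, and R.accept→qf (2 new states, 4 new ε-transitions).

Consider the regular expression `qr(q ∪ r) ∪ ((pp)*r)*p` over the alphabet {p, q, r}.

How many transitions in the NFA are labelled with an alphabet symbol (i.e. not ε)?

Recursing over subexpressions:
Each of the 8 symbol leaves contributes exactly 1 symbol transition.
  q ∪ r = 2 symbol transitions
  qr(q ∪ r) = 4 symbol transitions
  pp = 2 symbol transitions
  (pp)* = 2 symbol transitions
  (pp)*r = 3 symbol transitions
  ((pp)*r)* = 3 symbol transitions
  ((pp)*r)*p = 4 symbol transitions
  qr(q ∪ r) ∪ ((pp)*r)*p = 8 symbol transitions

8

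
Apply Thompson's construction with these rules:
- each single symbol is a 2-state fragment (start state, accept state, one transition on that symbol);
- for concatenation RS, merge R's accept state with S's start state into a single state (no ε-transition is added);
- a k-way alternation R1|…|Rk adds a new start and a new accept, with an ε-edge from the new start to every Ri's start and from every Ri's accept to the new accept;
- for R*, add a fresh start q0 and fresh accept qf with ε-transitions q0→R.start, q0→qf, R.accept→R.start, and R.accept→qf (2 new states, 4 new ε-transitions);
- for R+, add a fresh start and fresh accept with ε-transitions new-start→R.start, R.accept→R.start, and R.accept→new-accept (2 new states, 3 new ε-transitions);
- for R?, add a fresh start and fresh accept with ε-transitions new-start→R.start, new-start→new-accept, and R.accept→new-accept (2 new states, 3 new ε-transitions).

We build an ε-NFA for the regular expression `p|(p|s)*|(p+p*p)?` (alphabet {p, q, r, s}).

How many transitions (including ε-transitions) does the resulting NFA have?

Per subexpression:
Each of the 6 symbol leaves contributes 1 transition (1 symbol, 0 ε).
  p|s — 6 transitions (2 symbol, 4 ε)
  (p|s)* — 10 transitions (2 symbol, 8 ε)
  p+ — 4 transitions (1 symbol, 3 ε)
  p* — 5 transitions (1 symbol, 4 ε)
  p+p*p — 10 transitions (3 symbol, 7 ε)
  (p+p*p)? — 13 transitions (3 symbol, 10 ε)
  p|(p|s)*|(p+p*p)? — 30 transitions (6 symbol, 24 ε)

30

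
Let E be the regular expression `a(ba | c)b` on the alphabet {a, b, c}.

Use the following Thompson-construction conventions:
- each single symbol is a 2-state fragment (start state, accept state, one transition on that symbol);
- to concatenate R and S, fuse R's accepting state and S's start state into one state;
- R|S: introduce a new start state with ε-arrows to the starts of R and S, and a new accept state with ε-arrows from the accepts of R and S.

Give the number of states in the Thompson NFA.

Building bottom-up:
Each of the 5 symbol leaves contributes a 2-state fragment.
  ba : 3 states
  ba | c : 7 states
  a(ba | c)b : 9 states

9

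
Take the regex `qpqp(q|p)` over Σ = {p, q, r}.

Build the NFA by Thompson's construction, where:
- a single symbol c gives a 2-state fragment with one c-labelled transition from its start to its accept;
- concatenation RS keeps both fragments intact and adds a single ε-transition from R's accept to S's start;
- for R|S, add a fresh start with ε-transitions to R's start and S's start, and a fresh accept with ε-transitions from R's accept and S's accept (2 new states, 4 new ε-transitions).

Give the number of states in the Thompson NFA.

Per subexpression:
Each of the 6 symbol leaves contributes a 2-state fragment.
  q|p → 6 states
  qpqp(q|p) → 14 states

14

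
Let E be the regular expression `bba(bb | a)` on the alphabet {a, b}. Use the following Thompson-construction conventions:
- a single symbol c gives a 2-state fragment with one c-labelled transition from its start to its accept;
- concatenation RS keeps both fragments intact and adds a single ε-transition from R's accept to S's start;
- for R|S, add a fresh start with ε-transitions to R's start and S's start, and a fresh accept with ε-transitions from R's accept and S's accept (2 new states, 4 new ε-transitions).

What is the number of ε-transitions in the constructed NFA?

8

Recursing over subexpressions:
Each of the 6 symbol leaves contributes 0 ε-transitions.
  bb = 1 ε-transition
  bb | a = 5 ε-transitions
  bba(bb | a) = 8 ε-transitions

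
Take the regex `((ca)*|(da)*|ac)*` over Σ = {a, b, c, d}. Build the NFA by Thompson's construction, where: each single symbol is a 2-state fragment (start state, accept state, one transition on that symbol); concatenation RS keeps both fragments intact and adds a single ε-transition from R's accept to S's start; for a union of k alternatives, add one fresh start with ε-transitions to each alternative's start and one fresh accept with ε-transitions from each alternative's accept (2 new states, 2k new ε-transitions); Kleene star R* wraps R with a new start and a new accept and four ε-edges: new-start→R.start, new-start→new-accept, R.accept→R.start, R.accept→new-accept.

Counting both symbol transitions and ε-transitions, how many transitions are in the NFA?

By structural recursion:
Each of the 6 symbol leaves contributes 1 transition (1 symbol, 0 ε).
  ca — 3 transitions (2 symbol, 1 ε)
  (ca)* — 7 transitions (2 symbol, 5 ε)
  da — 3 transitions (2 symbol, 1 ε)
  (da)* — 7 transitions (2 symbol, 5 ε)
  ac — 3 transitions (2 symbol, 1 ε)
  (ca)*|(da)*|ac — 23 transitions (6 symbol, 17 ε)
  ((ca)*|(da)*|ac)* — 27 transitions (6 symbol, 21 ε)

27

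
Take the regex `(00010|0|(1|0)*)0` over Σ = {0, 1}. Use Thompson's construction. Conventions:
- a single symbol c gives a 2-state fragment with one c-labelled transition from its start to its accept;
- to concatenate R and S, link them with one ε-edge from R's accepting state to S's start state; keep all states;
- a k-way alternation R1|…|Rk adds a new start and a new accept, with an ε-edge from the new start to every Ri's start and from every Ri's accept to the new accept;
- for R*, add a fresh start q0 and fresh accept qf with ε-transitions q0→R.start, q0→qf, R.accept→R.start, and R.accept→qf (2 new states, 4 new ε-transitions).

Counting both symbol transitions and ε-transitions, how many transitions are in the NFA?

Building bottom-up:
Each of the 9 symbol leaves contributes 1 transition (1 symbol, 0 ε).
  00010 : 9 transitions (5 symbol, 4 ε)
  1|0 : 6 transitions (2 symbol, 4 ε)
  (1|0)* : 10 transitions (2 symbol, 8 ε)
  00010|0|(1|0)* : 26 transitions (8 symbol, 18 ε)
  (00010|0|(1|0)*)0 : 28 transitions (9 symbol, 19 ε)

28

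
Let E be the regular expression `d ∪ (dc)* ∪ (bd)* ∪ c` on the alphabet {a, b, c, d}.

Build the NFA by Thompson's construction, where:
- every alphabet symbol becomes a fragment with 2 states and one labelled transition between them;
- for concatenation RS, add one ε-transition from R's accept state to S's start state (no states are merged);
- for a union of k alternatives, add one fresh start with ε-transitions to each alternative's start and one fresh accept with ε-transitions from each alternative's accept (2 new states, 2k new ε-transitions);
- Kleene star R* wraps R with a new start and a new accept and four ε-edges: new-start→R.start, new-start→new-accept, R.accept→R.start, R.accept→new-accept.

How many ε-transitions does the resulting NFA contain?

Bottom-up over the parse tree:
Each of the 6 symbol leaves contributes 0 ε-transitions.
  dc : 1 ε-transition
  (dc)* : 5 ε-transitions
  bd : 1 ε-transition
  (bd)* : 5 ε-transitions
  d ∪ (dc)* ∪ (bd)* ∪ c : 18 ε-transitions

18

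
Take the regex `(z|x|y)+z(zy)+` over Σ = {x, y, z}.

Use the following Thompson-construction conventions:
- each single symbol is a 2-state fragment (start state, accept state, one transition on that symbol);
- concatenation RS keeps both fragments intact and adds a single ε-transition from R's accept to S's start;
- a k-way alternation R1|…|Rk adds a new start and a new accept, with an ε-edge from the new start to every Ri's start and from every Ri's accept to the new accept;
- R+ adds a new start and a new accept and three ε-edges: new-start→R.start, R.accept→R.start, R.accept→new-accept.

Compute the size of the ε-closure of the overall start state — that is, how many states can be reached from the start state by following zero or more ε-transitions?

5

Compute the ε-closure size of each fragment's start state recursively; a symbol fragment's start has no outgoing ε-edge, so its closure is just itself (size 1).
  z|x|y : new start ε-reaches every alternative's start; none of them accept ε, so the new accept is not reached: |closure| = 1 + 1 + 1 + 1 = 4
  (z|x|y)+ : |closure| = 1 + 4 = 5 (the body doesn't accept ε, so the new accept is not reached)
  zy : same as the first factor's closure: |closure| = 1
  (zy)+ : |closure| = 1 + 1 = 2 (the body doesn't accept ε, so the new accept is not reached)
  (z|x|y)+z(zy)+ : same as the first factor's closure: |closure| = 5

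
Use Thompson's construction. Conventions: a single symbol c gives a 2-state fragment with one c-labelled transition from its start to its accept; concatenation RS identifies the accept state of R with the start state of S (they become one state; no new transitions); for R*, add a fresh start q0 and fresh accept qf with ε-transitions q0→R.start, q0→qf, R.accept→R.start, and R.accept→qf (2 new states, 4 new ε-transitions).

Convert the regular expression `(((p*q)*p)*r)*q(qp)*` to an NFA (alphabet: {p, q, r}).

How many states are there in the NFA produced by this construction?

Per subexpression:
Each of the 7 symbol leaves contributes a 2-state fragment.
  p* : 4 states
  p*q : 5 states
  (p*q)* : 7 states
  (p*q)*p : 8 states
  ((p*q)*p)* : 10 states
  ((p*q)*p)*r : 11 states
  (((p*q)*p)*r)* : 13 states
  qp : 3 states
  (qp)* : 5 states
  (((p*q)*p)*r)*q(qp)* : 18 states

18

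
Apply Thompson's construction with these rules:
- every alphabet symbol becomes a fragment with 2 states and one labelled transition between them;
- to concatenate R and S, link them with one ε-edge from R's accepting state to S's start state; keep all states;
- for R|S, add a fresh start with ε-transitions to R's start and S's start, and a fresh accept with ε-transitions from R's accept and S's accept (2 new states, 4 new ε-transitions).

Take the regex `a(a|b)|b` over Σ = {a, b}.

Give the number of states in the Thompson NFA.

12

Recursing over subexpressions:
Each of the 4 symbol leaves contributes a 2-state fragment.
  a|b = 6 states
  a(a|b) = 8 states
  a(a|b)|b = 12 states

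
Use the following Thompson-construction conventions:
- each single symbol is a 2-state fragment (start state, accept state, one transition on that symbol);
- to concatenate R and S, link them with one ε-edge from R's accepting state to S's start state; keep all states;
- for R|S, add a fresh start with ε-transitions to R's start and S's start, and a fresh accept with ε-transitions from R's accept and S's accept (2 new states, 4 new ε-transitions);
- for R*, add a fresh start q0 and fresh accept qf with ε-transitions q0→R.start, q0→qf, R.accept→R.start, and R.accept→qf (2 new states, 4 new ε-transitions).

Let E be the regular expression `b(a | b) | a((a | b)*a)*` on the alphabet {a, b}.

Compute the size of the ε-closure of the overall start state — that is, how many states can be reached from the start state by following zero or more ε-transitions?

Compute the ε-closure size of each fragment's start state recursively; a symbol fragment's start has no outgoing ε-edge, so its closure is just itself (size 1).
  a | b — |ε-closure| = 1 + 1 + 1 = 3 (the new accept is not ε-reachable since no branch accepts ε)
  b(a | b) — same as the first factor's closure: |ε-closure| = 1
  a | b — new start ε-reaches every alternative's start; none of them accept ε, so the new accept is not reached: |ε-closure| = 1 + 1 + 1 = 3
  (a | b)* — |ε-closure| = 1 (new start) + 3 (body) + 1 (new accept) = 5
  (a | b)*a — the left operand accepts ε, so the closure extends into the next operand (via the concat ε-link); |ε-closure| = 5 + 1 = 6
  ((a | b)*a)* — the star's fresh start ε-reaches both the body's start and the fresh accept: |ε-closure| = 2 + 6 = 8
  a((a | b)*a)* — same as the first factor's closure: |ε-closure| = 1
  b(a | b) | a((a | b)*a)* — |ε-closure| = 1 + 1 + 1 = 3 (the new accept is not ε-reachable since no branch accepts ε)

3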